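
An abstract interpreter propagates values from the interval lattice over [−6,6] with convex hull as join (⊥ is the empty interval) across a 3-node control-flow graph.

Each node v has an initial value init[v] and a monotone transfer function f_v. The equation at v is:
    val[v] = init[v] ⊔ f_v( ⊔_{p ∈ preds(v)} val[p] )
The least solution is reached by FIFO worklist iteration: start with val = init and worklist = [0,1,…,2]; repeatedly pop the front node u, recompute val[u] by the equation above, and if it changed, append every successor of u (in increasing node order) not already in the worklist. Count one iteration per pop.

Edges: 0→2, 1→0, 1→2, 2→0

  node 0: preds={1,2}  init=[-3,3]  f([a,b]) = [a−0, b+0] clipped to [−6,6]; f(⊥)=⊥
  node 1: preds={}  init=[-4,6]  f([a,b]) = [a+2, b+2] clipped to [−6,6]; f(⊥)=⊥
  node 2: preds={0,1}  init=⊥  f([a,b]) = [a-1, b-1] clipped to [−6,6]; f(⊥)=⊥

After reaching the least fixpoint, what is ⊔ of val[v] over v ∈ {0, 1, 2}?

Trace (7 dequeues):
  [1] u=0 | in [-4,6] | out [-4,6] | prev [-3,3] | push {}
  [2] u=1 | in ⊥ | out [-4,6] | ==
  [3] u=2 | in [-4,6] | out [-5,5] | prev ⊥ | push {0}
  [4] u=0 | in [-5,6] | out [-5,6] | prev [-4,6] | push {2}
  [5] u=2 | in [-5,6] | out [-6,5] | prev [-5,5] | push {0}
  [6] u=0 | in [-6,6] | out [-6,6] | prev [-5,6] | push {2}
  [7] u=2 | in [-6,6] | out [-6,5] | ==

Converged values:
  [0] [-6,6]
  [1] [-4,6]
  [2] [-6,5]

[-6,6]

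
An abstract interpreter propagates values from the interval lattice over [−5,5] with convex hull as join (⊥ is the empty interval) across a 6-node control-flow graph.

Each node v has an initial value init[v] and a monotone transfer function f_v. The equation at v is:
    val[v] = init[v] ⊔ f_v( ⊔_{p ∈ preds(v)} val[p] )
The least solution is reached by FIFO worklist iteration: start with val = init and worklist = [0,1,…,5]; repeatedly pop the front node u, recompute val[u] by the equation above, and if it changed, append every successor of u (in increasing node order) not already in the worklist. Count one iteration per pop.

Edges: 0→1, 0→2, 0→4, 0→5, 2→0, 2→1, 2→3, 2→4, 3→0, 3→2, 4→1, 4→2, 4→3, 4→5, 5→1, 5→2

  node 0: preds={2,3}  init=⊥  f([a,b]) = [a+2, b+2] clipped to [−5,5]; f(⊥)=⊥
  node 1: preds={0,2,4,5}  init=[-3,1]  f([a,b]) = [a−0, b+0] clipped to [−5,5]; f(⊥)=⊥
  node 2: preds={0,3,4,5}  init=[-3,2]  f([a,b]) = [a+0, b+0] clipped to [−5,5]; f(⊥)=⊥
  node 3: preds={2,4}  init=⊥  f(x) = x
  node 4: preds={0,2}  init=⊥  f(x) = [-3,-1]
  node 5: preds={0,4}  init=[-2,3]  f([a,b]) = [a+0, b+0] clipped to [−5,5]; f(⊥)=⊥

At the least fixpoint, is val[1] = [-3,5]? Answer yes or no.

yes

Iteration log — 15 steps:
  step 1. node 0  ⊔preds=[-3,2]  new=[-1,4]  old=⊥  +wl: 
  step 2. node 1  ⊔preds=[-3,4]  new=[-3,4]  old=[-3,1]  +wl: 
  step 3. node 2  ⊔preds=[-2,4]  new=[-3,4]  old=[-3,2]  +wl: 0,1
  step 4. node 3  ⊔preds=[-3,4]  new=[-3,4]  old=⊥  +wl: 2
  step 5. node 4  ⊔preds=[-3,4]  new=[-3,-1]  old=⊥  +wl: 3
  step 6. node 5  ⊔preds=[-3,4]  new=[-3,4]  old=[-2,3]  +wl: 
  step 7. node 0  ⊔preds=[-3,4]  new=[-1,5]  old=[-1,4]  +wl: 4,5
  step 8. node 1  ⊔preds=[-3,5]  new=[-3,5]  old=[-3,4]  +wl: 
  step 9. node 2  ⊔preds=[-3,5]  new=[-3,5]  old=[-3,4]  +wl: 0,1
  step 10. node 3  ⊔preds=[-3,5]  new=[-3,5]  old=[-3,4]  +wl: 2
  step 11. node 4  ⊔preds=[-3,5]  new=[-3,-1]  stable
  step 12. node 5  ⊔preds=[-3,5]  new=[-3,5]  old=[-3,4]  +wl: 
  step 13. node 0  ⊔preds=[-3,5]  new=[-1,5]  stable
  step 14. node 1  ⊔preds=[-3,5]  new=[-3,5]  stable
  step 15. node 2  ⊔preds=[-3,5]  new=[-3,5]  stable

Least fixpoint reached:
  node 0: [-1,5]
  node 1: [-3,5]
  node 2: [-3,5]
  node 3: [-3,5]
  node 4: [-3,-1]
  node 5: [-3,5]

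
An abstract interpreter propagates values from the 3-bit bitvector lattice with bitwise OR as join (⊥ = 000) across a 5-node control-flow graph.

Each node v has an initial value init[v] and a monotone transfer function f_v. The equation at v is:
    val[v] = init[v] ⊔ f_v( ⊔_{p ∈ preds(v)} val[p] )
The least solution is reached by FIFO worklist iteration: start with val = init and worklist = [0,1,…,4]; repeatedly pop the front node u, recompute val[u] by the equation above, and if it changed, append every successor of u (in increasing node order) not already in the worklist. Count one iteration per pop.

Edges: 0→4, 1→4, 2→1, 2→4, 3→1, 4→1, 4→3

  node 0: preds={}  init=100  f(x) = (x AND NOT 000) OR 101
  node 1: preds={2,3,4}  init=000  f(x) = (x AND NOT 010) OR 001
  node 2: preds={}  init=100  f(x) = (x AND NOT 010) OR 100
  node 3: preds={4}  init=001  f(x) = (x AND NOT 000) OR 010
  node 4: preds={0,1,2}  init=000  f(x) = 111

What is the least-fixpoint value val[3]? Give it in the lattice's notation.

Iteration log — 8 steps:
  step 1. node 0  ⊔preds=000  new=101  old=100  +wl: 
  step 2. node 1  ⊔preds=101  new=101  old=000  +wl: 
  step 3. node 2  ⊔preds=000  new=100  stable
  step 4. node 3  ⊔preds=000  new=011  old=001  +wl: 1
  step 5. node 4  ⊔preds=101  new=111  old=000  +wl: 3
  step 6. node 1  ⊔preds=111  new=101  stable
  step 7. node 3  ⊔preds=111  new=111  old=011  +wl: 1
  step 8. node 1  ⊔preds=111  new=101  stable

Least fixpoint reached:
  node 0: 101
  node 1: 101
  node 2: 100
  node 3: 111
  node 4: 111

111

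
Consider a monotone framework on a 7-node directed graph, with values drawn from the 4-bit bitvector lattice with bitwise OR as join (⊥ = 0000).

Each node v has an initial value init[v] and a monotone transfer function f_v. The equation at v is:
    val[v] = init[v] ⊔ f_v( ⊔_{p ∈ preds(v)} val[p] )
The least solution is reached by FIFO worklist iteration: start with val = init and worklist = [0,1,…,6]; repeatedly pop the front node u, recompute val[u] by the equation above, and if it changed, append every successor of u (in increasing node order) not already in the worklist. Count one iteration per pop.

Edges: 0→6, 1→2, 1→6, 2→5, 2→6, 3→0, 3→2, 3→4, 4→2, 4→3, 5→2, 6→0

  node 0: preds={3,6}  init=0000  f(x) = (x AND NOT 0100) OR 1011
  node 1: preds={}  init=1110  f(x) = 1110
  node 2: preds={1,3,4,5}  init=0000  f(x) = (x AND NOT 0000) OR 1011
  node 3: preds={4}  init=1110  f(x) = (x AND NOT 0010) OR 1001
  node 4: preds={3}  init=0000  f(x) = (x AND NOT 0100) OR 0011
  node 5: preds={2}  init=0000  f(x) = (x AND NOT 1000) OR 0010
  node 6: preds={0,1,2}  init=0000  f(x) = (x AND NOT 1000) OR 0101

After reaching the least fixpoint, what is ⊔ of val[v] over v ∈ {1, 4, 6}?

Worklist (10 pops):
  #1 pop 0: in=1110 → 1011 (was 0000); enqueue []
  #2 pop 1: in=0000 → 1110 (no change)
  #3 pop 2: in=1110 → 1111 (was 0000); enqueue []
  #4 pop 3: in=0000 → 1111 (was 1110); enqueue [0,2]
  #5 pop 4: in=1111 → 1011 (was 0000); enqueue [3]
  #6 pop 5: in=1111 → 0111 (was 0000); enqueue []
  #7 pop 6: in=1111 → 0111 (was 0000); enqueue []
  #8 pop 0: in=1111 → 1011 (no change)
  #9 pop 2: in=1111 → 1111 (no change)
  #10 pop 3: in=1011 → 1111 (no change)

Fixpoint:
  val[0] = 1011
  val[1] = 1110
  val[2] = 1111
  val[3] = 1111
  val[4] = 1011
  val[5] = 0111
  val[6] = 0111

1111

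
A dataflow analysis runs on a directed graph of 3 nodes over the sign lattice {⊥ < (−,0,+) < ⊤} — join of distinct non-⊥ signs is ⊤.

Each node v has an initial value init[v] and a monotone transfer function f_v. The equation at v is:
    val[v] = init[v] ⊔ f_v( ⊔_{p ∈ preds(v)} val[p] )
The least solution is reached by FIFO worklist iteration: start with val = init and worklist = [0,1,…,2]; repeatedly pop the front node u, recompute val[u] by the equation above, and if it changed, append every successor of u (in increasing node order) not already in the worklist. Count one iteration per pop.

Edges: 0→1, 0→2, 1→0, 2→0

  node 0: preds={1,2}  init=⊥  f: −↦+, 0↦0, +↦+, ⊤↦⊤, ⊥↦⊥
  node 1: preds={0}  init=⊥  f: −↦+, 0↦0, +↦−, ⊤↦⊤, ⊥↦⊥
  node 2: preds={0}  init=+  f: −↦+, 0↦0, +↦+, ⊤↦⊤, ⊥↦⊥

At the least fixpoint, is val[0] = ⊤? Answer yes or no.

Iteration log — 7 steps:
  step 1. node 0  ⊔preds=+  new=+  old=⊥  +wl: 
  step 2. node 1  ⊔preds=+  new=−  old=⊥  +wl: 0
  step 3. node 2  ⊔preds=+  new=+  stable
  step 4. node 0  ⊔preds=⊤  new=⊤  old=+  +wl: 1,2
  step 5. node 1  ⊔preds=⊤  new=⊤  old=−  +wl: 0
  step 6. node 2  ⊔preds=⊤  new=⊤  old=+  +wl: 
  step 7. node 0  ⊔preds=⊤  new=⊤  stable

Least fixpoint reached:
  node 0: ⊤
  node 1: ⊤
  node 2: ⊤

yes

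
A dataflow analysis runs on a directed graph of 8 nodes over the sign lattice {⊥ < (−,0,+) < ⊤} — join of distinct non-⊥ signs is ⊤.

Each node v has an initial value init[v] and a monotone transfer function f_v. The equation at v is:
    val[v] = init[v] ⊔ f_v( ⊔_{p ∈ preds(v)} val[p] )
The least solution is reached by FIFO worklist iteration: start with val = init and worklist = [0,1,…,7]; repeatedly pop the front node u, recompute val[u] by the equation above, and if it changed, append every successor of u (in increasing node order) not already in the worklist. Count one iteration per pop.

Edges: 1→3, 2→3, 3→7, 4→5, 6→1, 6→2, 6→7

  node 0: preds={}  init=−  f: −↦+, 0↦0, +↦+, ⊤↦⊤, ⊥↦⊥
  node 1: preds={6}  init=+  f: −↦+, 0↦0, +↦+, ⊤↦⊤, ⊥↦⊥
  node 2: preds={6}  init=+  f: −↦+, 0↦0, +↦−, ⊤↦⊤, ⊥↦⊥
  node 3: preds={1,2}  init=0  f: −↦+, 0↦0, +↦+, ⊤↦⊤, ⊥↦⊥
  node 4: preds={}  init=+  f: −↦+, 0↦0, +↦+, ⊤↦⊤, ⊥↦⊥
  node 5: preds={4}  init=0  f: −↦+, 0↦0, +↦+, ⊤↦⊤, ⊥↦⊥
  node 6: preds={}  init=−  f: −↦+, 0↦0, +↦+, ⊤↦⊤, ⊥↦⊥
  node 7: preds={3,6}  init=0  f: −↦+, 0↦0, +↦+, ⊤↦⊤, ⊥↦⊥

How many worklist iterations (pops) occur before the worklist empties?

8

Worklist (8 pops):
  #1 pop 0: in=⊥ → − (no change)
  #2 pop 1: in=− → + (no change)
  #3 pop 2: in=− → + (no change)
  #4 pop 3: in=+ → ⊤ (was 0); enqueue []
  #5 pop 4: in=⊥ → + (no change)
  #6 pop 5: in=+ → ⊤ (was 0); enqueue []
  #7 pop 6: in=⊥ → − (no change)
  #8 pop 7: in=⊤ → ⊤ (was 0); enqueue []

Fixpoint:
  val[0] = −
  val[1] = +
  val[2] = +
  val[3] = ⊤
  val[4] = +
  val[5] = ⊤
  val[6] = −
  val[7] = ⊤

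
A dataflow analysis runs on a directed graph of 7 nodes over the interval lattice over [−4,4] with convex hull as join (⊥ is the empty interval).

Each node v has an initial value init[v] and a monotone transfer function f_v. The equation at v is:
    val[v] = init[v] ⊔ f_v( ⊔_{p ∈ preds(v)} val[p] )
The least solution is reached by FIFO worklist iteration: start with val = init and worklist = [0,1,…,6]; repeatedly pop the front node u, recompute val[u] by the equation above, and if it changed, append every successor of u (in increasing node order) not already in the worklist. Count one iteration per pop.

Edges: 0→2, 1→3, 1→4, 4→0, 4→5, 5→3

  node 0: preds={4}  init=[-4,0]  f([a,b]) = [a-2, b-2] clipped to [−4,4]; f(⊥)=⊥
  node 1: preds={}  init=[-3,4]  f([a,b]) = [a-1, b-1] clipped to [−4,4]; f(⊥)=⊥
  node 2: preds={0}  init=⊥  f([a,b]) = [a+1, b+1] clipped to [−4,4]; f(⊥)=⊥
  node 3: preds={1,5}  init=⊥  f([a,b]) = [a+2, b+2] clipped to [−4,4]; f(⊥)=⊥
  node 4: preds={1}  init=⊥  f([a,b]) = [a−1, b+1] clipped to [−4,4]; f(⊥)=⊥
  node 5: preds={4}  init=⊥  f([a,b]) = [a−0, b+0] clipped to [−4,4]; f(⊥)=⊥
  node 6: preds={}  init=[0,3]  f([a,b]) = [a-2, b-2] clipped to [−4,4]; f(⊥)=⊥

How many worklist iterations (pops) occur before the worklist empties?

Trace (10 dequeues):
  [1] u=0 | in ⊥ | out [-4,0] | ==
  [2] u=1 | in ⊥ | out [-3,4] | ==
  [3] u=2 | in [-4,0] | out [-3,1] | prev ⊥ | push {}
  [4] u=3 | in [-3,4] | out [-1,4] | prev ⊥ | push {}
  [5] u=4 | in [-3,4] | out [-4,4] | prev ⊥ | push {0}
  [6] u=5 | in [-4,4] | out [-4,4] | prev ⊥ | push {3}
  [7] u=6 | in ⊥ | out [0,3] | ==
  [8] u=0 | in [-4,4] | out [-4,2] | prev [-4,0] | push {2}
  [9] u=3 | in [-4,4] | out [-2,4] | prev [-1,4] | push {}
  [10] u=2 | in [-4,2] | out [-3,3] | prev [-3,1] | push {}

Converged values:
  [0] [-4,2]
  [1] [-3,4]
  [2] [-3,3]
  [3] [-2,4]
  [4] [-4,4]
  [5] [-4,4]
  [6] [0,3]

10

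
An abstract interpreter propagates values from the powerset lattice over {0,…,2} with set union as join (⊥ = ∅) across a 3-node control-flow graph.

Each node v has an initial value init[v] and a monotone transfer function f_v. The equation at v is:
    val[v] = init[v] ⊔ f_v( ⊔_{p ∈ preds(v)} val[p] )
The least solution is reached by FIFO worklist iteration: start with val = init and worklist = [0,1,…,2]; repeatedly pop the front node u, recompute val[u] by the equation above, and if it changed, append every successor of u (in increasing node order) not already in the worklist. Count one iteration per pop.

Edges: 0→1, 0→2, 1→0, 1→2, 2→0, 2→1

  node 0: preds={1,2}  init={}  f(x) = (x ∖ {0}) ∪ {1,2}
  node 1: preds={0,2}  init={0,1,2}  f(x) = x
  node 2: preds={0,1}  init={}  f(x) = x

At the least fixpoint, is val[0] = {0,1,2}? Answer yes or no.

Trace (5 dequeues):
  [1] u=0 | in {0,1,2} | out {1,2} | prev {} | push {}
  [2] u=1 | in {1,2} | out {0,1,2} | ==
  [3] u=2 | in {0,1,2} | out {0,1,2} | prev {} | push {0,1}
  [4] u=0 | in {0,1,2} | out {1,2} | ==
  [5] u=1 | in {0,1,2} | out {0,1,2} | ==

Converged values:
  [0] {1,2}
  [1] {0,1,2}
  [2] {0,1,2}

no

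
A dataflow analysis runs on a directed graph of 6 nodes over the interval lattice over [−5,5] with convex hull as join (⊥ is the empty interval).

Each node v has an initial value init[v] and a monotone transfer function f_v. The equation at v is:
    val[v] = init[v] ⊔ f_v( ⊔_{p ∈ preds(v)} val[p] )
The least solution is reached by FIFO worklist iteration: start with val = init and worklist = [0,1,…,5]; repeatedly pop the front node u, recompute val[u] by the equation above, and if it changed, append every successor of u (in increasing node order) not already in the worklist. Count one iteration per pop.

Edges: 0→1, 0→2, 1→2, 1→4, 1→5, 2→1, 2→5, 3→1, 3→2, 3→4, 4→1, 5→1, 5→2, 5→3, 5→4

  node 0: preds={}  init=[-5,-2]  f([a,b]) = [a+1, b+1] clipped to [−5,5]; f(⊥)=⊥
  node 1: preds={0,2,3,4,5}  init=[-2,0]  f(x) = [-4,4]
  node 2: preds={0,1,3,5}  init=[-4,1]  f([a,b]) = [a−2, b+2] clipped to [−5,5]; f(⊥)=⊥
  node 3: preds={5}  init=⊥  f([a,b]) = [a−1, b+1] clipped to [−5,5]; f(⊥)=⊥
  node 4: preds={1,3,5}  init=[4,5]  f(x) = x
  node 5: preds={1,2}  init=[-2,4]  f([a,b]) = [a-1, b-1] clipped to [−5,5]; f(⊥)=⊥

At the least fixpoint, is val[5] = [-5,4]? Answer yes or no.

Trace (12 dequeues):
  [1] u=0 | in ⊥ | out [-5,-2] | ==
  [2] u=1 | in [-5,5] | out [-4,4] | prev [-2,0] | push {}
  [3] u=2 | in [-5,4] | out [-5,5] | prev [-4,1] | push {1}
  [4] u=3 | in [-2,4] | out [-3,5] | prev ⊥ | push {2}
  [5] u=4 | in [-4,5] | out [-4,5] | prev [4,5] | push {}
  [6] u=5 | in [-5,5] | out [-5,4] | prev [-2,4] | push {3,4}
  [7] u=1 | in [-5,5] | out [-4,4] | ==
  [8] u=2 | in [-5,5] | out [-5,5] | ==
  [9] u=3 | in [-5,4] | out [-5,5] | prev [-3,5] | push {1,2}
  [10] u=4 | in [-5,5] | out [-5,5] | prev [-4,5] | push {}
  [11] u=1 | in [-5,5] | out [-4,4] | ==
  [12] u=2 | in [-5,5] | out [-5,5] | ==

Converged values:
  [0] [-5,-2]
  [1] [-4,4]
  [2] [-5,5]
  [3] [-5,5]
  [4] [-5,5]
  [5] [-5,4]

yes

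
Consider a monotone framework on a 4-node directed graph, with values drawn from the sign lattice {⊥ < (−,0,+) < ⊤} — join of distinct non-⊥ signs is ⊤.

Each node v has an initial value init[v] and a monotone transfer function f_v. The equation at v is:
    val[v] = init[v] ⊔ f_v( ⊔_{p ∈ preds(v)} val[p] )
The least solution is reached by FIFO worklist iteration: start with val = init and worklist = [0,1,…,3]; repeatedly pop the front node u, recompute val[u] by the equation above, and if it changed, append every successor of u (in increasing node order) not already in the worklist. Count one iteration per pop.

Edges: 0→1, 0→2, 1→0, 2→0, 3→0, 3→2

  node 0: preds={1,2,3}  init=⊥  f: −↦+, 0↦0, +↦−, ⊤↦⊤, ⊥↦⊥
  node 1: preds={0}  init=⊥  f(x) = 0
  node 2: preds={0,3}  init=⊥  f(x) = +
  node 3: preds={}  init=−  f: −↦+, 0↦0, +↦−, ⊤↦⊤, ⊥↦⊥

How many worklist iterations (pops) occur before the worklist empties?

7

Iteration log — 7 steps:
  step 1. node 0  ⊔preds=−  new=+  old=⊥  +wl: 
  step 2. node 1  ⊔preds=+  new=0  old=⊥  +wl: 0
  step 3. node 2  ⊔preds=⊤  new=+  old=⊥  +wl: 
  step 4. node 3  ⊔preds=⊥  new=−  stable
  step 5. node 0  ⊔preds=⊤  new=⊤  old=+  +wl: 1,2
  step 6. node 1  ⊔preds=⊤  new=0  stable
  step 7. node 2  ⊔preds=⊤  new=+  stable

Least fixpoint reached:
  node 0: ⊤
  node 1: 0
  node 2: +
  node 3: −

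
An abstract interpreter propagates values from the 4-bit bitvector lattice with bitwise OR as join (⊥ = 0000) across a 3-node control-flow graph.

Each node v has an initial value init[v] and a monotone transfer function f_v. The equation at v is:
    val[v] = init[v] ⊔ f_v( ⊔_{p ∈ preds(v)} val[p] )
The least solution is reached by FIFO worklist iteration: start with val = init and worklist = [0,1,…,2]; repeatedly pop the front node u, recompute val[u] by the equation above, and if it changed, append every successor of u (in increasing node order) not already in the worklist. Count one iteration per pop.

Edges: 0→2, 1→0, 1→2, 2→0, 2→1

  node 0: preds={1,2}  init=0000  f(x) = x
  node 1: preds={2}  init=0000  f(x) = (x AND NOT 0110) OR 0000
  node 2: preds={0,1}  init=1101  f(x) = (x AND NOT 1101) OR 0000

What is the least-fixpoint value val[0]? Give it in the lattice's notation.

1101

Worklist (4 pops):
  #1 pop 0: in=1101 → 1101 (was 0000); enqueue []
  #2 pop 1: in=1101 → 1001 (was 0000); enqueue [0]
  #3 pop 2: in=1101 → 1101 (no change)
  #4 pop 0: in=1101 → 1101 (no change)

Fixpoint:
  val[0] = 1101
  val[1] = 1001
  val[2] = 1101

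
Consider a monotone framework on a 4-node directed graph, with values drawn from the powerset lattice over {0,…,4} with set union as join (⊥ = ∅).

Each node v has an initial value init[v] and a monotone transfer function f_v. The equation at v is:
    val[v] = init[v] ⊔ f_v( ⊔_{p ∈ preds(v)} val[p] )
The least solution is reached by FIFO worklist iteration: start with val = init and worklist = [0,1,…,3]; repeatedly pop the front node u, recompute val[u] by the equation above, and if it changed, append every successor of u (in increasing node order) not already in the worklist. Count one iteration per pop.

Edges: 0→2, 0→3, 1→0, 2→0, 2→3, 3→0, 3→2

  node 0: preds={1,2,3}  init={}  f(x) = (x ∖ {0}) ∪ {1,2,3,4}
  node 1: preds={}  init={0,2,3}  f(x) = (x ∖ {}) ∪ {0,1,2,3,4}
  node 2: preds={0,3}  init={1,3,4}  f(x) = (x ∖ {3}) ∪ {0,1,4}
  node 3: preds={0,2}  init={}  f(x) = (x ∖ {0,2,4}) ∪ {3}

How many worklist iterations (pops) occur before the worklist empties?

Worklist (6 pops):
  #1 pop 0: in={0,1,2,3,4} → {1,2,3,4} (was {}); enqueue []
  #2 pop 1: in={} → {0,1,2,3,4} (was {0,2,3}); enqueue [0]
  #3 pop 2: in={1,2,3,4} → {0,1,2,3,4} (was {1,3,4}); enqueue []
  #4 pop 3: in={0,1,2,3,4} → {1,3} (was {}); enqueue [2]
  #5 pop 0: in={0,1,2,3,4} → {1,2,3,4} (no change)
  #6 pop 2: in={1,2,3,4} → {0,1,2,3,4} (no change)

Fixpoint:
  val[0] = {1,2,3,4}
  val[1] = {0,1,2,3,4}
  val[2] = {0,1,2,3,4}
  val[3] = {1,3}

6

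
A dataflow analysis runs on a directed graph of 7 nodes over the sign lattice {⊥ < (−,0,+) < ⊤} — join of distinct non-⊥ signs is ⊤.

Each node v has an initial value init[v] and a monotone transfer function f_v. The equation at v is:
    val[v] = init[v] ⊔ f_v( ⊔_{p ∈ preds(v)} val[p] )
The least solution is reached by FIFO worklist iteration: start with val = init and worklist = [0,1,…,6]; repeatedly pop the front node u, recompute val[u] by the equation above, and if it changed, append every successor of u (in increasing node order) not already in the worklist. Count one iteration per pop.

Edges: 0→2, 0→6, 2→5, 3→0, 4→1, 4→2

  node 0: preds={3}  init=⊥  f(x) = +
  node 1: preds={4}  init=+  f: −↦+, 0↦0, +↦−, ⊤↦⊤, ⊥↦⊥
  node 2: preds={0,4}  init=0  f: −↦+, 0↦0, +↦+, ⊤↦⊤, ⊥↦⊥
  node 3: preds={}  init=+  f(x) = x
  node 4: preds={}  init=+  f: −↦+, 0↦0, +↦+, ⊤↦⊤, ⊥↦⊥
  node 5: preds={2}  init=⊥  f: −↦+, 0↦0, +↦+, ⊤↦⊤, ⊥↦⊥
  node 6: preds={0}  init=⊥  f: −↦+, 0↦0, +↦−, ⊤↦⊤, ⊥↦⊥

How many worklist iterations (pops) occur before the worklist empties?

Iteration log — 7 steps:
  step 1. node 0  ⊔preds=+  new=+  old=⊥  +wl: 
  step 2. node 1  ⊔preds=+  new=⊤  old=+  +wl: 
  step 3. node 2  ⊔preds=+  new=⊤  old=0  +wl: 
  step 4. node 3  ⊔preds=⊥  new=+  stable
  step 5. node 4  ⊔preds=⊥  new=+  stable
  step 6. node 5  ⊔preds=⊤  new=⊤  old=⊥  +wl: 
  step 7. node 6  ⊔preds=+  new=−  old=⊥  +wl: 

Least fixpoint reached:
  node 0: +
  node 1: ⊤
  node 2: ⊤
  node 3: +
  node 4: +
  node 5: ⊤
  node 6: −

7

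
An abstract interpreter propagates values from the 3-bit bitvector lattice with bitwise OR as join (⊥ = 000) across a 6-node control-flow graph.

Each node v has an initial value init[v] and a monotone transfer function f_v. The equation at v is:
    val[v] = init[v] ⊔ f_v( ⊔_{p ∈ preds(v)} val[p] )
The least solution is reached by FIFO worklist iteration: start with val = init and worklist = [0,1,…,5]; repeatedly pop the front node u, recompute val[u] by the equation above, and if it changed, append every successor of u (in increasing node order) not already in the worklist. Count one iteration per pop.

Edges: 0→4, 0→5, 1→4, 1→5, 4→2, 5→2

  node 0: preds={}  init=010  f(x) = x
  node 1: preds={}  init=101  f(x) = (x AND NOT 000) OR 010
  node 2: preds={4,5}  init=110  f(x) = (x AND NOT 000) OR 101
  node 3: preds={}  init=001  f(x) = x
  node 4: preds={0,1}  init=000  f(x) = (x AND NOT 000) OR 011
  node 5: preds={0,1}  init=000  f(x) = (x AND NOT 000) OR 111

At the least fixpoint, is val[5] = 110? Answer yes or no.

no

Iteration log — 7 steps:
  step 1. node 0  ⊔preds=000  new=010  stable
  step 2. node 1  ⊔preds=000  new=111  old=101  +wl: 
  step 3. node 2  ⊔preds=000  new=111  old=110  +wl: 
  step 4. node 3  ⊔preds=000  new=001  stable
  step 5. node 4  ⊔preds=111  new=111  old=000  +wl: 2
  step 6. node 5  ⊔preds=111  new=111  old=000  +wl: 
  step 7. node 2  ⊔preds=111  new=111  stable

Least fixpoint reached:
  node 0: 010
  node 1: 111
  node 2: 111
  node 3: 001
  node 4: 111
  node 5: 111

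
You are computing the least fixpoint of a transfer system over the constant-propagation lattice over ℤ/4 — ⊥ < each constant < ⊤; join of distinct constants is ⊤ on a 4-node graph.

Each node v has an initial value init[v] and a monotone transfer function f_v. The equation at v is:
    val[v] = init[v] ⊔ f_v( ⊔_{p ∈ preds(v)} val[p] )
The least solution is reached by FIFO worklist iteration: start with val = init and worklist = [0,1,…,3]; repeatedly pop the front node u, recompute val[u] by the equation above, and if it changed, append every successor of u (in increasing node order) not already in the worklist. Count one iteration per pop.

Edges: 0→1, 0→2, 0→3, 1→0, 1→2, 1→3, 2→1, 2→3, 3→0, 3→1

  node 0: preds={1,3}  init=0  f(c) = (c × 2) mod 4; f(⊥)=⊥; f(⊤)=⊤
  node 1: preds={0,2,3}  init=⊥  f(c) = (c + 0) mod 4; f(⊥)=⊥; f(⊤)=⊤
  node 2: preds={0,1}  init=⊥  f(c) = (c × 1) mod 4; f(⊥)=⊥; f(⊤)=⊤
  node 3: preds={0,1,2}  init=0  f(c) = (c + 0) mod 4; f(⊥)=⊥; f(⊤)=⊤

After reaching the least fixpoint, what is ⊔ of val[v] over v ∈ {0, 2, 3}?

0

Iteration log — 6 steps:
  step 1. node 0  ⊔preds=0  new=0  stable
  step 2. node 1  ⊔preds=0  new=0  old=⊥  +wl: 0
  step 3. node 2  ⊔preds=0  new=0  old=⊥  +wl: 1
  step 4. node 3  ⊔preds=0  new=0  stable
  step 5. node 0  ⊔preds=0  new=0  stable
  step 6. node 1  ⊔preds=0  new=0  stable

Least fixpoint reached:
  node 0: 0
  node 1: 0
  node 2: 0
  node 3: 0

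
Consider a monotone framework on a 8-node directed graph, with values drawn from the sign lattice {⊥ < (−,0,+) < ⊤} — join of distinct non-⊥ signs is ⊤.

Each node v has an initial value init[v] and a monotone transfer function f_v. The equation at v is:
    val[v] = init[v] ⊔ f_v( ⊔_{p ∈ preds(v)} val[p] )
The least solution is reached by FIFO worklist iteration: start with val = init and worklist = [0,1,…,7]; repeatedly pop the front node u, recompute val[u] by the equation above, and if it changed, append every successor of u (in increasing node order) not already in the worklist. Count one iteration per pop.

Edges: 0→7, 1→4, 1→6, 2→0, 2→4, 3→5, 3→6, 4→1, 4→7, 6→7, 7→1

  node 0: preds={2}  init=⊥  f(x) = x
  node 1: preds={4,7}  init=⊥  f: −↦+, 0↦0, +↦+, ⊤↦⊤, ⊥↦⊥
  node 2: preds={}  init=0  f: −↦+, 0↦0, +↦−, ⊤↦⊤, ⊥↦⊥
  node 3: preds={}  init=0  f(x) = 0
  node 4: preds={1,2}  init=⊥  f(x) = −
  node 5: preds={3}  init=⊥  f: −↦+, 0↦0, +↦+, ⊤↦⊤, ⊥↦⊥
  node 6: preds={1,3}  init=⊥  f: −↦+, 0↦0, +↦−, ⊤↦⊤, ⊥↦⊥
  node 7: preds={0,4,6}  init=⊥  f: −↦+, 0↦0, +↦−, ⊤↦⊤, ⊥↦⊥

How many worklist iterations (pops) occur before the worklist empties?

Worklist (12 pops):
  #1 pop 0: in=0 → 0 (was ⊥); enqueue []
  #2 pop 1: in=⊥ → ⊥ (no change)
  #3 pop 2: in=⊥ → 0 (no change)
  #4 pop 3: in=⊥ → 0 (no change)
  #5 pop 4: in=0 → − (was ⊥); enqueue [1]
  #6 pop 5: in=0 → 0 (was ⊥); enqueue []
  #7 pop 6: in=0 → 0 (was ⊥); enqueue []
  #8 pop 7: in=⊤ → ⊤ (was ⊥); enqueue []
  #9 pop 1: in=⊤ → ⊤ (was ⊥); enqueue [4,6]
  #10 pop 4: in=⊤ → − (no change)
  #11 pop 6: in=⊤ → ⊤ (was 0); enqueue [7]
  #12 pop 7: in=⊤ → ⊤ (no change)

Fixpoint:
  val[0] = 0
  val[1] = ⊤
  val[2] = 0
  val[3] = 0
  val[4] = −
  val[5] = 0
  val[6] = ⊤
  val[7] = ⊤

12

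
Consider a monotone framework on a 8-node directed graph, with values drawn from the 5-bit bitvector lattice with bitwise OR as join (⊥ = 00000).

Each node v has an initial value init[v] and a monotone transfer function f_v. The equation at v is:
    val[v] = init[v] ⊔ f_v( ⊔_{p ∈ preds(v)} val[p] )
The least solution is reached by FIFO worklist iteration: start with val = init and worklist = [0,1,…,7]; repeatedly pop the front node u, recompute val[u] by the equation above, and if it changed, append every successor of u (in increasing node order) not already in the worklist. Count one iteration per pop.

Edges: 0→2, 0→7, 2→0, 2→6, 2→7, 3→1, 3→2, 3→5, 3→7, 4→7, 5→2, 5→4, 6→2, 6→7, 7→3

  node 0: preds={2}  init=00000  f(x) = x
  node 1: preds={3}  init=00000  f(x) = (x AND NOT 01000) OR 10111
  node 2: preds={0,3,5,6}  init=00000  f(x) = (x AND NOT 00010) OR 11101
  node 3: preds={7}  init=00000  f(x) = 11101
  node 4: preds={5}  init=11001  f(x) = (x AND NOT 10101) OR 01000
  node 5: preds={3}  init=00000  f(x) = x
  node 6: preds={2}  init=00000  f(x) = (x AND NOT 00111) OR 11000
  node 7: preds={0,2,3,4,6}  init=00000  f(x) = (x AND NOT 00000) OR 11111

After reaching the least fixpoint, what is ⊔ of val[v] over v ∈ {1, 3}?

Trace (14 dequeues):
  [1] u=0 | in 00000 | out 00000 | ==
  [2] u=1 | in 00000 | out 10111 | prev 00000 | push {}
  [3] u=2 | in 00000 | out 11101 | prev 00000 | push {0}
  [4] u=3 | in 00000 | out 11101 | prev 00000 | push {1,2}
  [5] u=4 | in 00000 | out 11001 | ==
  [6] u=5 | in 11101 | out 11101 | prev 00000 | push {4}
  [7] u=6 | in 11101 | out 11000 | prev 00000 | push {}
  [8] u=7 | in 11101 | out 11111 | prev 00000 | push {3}
  [9] u=0 | in 11101 | out 11101 | prev 00000 | push {7}
  [10] u=1 | in 11101 | out 10111 | ==
  [11] u=2 | in 11101 | out 11101 | ==
  [12] u=4 | in 11101 | out 11001 | ==
  [13] u=3 | in 11111 | out 11101 | ==
  [14] u=7 | in 11101 | out 11111 | ==

Converged values:
  [0] 11101
  [1] 10111
  [2] 11101
  [3] 11101
  [4] 11001
  [5] 11101
  [6] 11000
  [7] 11111

11111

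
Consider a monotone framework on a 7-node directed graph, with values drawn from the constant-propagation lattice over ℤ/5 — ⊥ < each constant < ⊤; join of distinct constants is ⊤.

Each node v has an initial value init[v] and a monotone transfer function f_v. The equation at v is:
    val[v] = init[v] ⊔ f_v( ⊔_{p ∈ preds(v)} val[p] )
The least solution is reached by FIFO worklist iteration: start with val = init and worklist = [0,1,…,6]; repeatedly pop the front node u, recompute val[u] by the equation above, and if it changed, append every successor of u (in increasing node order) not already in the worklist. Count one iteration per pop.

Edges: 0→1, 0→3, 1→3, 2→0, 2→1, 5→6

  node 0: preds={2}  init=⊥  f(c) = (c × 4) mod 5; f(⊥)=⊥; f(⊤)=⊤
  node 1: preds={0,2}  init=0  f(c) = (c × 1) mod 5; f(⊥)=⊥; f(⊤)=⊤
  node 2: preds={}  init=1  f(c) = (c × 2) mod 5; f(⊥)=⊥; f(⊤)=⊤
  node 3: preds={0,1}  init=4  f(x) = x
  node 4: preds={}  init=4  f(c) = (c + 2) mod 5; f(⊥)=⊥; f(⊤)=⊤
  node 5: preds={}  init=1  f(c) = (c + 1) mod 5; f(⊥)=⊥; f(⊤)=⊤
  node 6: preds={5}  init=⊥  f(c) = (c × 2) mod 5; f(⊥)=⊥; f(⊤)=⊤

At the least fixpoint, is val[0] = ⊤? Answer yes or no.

Trace (7 dequeues):
  [1] u=0 | in 1 | out 4 | prev ⊥ | push {}
  [2] u=1 | in ⊤ | out ⊤ | prev 0 | push {}
  [3] u=2 | in ⊥ | out 1 | ==
  [4] u=3 | in ⊤ | out ⊤ | prev 4 | push {}
  [5] u=4 | in ⊥ | out 4 | ==
  [6] u=5 | in ⊥ | out 1 | ==
  [7] u=6 | in 1 | out 2 | prev ⊥ | push {}

Converged values:
  [0] 4
  [1] ⊤
  [2] 1
  [3] ⊤
  [4] 4
  [5] 1
  [6] 2

no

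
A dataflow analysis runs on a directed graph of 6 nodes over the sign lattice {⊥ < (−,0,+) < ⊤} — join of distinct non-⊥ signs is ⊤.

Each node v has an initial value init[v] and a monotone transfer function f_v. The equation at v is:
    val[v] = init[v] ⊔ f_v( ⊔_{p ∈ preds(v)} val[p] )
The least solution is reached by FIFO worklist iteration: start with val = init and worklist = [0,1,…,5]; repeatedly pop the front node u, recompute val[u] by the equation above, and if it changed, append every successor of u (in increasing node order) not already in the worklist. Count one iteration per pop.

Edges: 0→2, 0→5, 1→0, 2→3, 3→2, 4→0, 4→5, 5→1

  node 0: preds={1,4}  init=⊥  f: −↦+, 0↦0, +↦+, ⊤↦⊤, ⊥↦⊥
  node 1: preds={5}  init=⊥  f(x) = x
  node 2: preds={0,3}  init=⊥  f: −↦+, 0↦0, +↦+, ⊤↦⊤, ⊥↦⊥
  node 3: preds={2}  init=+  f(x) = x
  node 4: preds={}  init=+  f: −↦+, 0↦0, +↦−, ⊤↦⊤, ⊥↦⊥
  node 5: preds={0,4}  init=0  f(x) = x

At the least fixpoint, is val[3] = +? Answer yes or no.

Iteration log — 13 steps:
  step 1. node 0  ⊔preds=+  new=+  old=⊥  +wl: 
  step 2. node 1  ⊔preds=0  new=0  old=⊥  +wl: 0
  step 3. node 2  ⊔preds=+  new=+  old=⊥  +wl: 
  step 4. node 3  ⊔preds=+  new=+  stable
  step 5. node 4  ⊔preds=⊥  new=+  stable
  step 6. node 5  ⊔preds=+  new=⊤  old=0  +wl: 1
  step 7. node 0  ⊔preds=⊤  new=⊤  old=+  +wl: 2,5
  step 8. node 1  ⊔preds=⊤  new=⊤  old=0  +wl: 0
  step 9. node 2  ⊔preds=⊤  new=⊤  old=+  +wl: 3
  step 10. node 5  ⊔preds=⊤  new=⊤  stable
  step 11. node 0  ⊔preds=⊤  new=⊤  stable
  step 12. node 3  ⊔preds=⊤  new=⊤  old=+  +wl: 2
  step 13. node 2  ⊔preds=⊤  new=⊤  stable

Least fixpoint reached:
  node 0: ⊤
  node 1: ⊤
  node 2: ⊤
  node 3: ⊤
  node 4: +
  node 5: ⊤

no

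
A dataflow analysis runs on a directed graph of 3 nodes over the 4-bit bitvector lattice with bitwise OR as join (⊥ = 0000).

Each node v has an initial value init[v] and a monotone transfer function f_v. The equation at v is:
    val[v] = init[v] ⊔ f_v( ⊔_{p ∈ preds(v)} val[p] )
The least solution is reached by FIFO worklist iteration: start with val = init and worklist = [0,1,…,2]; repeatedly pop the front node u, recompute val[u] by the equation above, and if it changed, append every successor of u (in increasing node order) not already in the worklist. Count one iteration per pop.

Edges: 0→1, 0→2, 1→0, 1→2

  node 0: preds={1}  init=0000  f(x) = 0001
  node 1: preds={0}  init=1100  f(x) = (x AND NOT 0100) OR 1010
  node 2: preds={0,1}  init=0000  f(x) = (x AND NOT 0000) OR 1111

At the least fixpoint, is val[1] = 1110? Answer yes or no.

no

Iteration log — 4 steps:
  step 1. node 0  ⊔preds=1100  new=0001  old=0000  +wl: 
  step 2. node 1  ⊔preds=0001  new=1111  old=1100  +wl: 0
  step 3. node 2  ⊔preds=1111  new=1111  old=0000  +wl: 
  step 4. node 0  ⊔preds=1111  new=0001  stable

Least fixpoint reached:
  node 0: 0001
  node 1: 1111
  node 2: 1111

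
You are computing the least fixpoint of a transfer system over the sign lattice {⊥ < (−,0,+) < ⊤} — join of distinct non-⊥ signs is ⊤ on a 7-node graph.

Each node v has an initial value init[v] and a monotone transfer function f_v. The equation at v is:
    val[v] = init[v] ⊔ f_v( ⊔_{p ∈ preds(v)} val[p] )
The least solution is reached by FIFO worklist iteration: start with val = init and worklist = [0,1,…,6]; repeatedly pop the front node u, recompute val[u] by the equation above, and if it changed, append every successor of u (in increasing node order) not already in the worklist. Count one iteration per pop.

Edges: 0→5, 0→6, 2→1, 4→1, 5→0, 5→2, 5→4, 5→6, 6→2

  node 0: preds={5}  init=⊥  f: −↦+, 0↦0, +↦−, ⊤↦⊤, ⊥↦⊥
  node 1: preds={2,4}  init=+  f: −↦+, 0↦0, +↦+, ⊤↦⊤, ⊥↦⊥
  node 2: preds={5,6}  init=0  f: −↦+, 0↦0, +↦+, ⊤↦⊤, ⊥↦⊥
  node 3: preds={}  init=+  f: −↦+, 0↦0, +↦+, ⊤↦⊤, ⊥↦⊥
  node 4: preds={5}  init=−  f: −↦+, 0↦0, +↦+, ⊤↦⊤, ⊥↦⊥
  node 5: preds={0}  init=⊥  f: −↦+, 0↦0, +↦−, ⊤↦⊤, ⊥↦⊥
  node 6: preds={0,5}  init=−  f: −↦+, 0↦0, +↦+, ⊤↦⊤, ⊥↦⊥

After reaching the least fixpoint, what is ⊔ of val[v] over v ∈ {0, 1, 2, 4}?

Iteration log — 8 steps:
  step 1. node 0  ⊔preds=⊥  new=⊥  stable
  step 2. node 1  ⊔preds=⊤  new=⊤  old=+  +wl: 
  step 3. node 2  ⊔preds=−  new=⊤  old=0  +wl: 1
  step 4. node 3  ⊔preds=⊥  new=+  stable
  step 5. node 4  ⊔preds=⊥  new=−  stable
  step 6. node 5  ⊔preds=⊥  new=⊥  stable
  step 7. node 6  ⊔preds=⊥  new=−  stable
  step 8. node 1  ⊔preds=⊤  new=⊤  stable

Least fixpoint reached:
  node 0: ⊥
  node 1: ⊤
  node 2: ⊤
  node 3: +
  node 4: −
  node 5: ⊥
  node 6: −

⊤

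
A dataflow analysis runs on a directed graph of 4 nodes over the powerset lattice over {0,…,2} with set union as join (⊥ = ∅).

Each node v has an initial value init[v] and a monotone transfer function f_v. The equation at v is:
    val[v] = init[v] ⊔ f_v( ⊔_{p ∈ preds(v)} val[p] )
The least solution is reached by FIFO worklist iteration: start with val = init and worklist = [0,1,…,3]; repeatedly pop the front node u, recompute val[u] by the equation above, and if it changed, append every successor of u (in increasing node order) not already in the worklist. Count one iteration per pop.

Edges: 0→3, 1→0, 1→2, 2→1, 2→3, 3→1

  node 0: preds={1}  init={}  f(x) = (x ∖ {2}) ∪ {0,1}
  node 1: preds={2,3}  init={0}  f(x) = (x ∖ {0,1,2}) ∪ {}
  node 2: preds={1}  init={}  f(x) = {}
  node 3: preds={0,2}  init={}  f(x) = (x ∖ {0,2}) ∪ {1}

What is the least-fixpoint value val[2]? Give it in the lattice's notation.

{}

Iteration log — 5 steps:
  step 1. node 0  ⊔preds={0}  new={0,1}  old={}  +wl: 
  step 2. node 1  ⊔preds={}  new={0}  stable
  step 3. node 2  ⊔preds={0}  new={}  stable
  step 4. node 3  ⊔preds={0,1}  new={1}  old={}  +wl: 1
  step 5. node 1  ⊔preds={1}  new={0}  stable

Least fixpoint reached:
  node 0: {0,1}
  node 1: {0}
  node 2: {}
  node 3: {1}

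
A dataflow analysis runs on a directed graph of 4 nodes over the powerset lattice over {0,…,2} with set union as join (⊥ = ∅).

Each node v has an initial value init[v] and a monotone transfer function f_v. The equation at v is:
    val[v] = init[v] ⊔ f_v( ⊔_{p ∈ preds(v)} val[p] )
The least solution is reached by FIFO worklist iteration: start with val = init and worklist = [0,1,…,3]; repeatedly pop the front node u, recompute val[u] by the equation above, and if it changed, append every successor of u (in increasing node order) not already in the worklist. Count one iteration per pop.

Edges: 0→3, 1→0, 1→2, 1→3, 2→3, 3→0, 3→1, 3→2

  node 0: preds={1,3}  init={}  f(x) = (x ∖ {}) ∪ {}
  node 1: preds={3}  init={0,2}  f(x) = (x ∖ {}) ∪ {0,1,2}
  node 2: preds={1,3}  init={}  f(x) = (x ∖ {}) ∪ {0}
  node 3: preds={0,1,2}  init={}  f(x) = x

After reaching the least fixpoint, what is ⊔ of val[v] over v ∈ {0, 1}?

Iteration log — 8 steps:
  step 1. node 0  ⊔preds={0,2}  new={0,2}  old={}  +wl: 
  step 2. node 1  ⊔preds={}  new={0,1,2}  old={0,2}  +wl: 0
  step 3. node 2  ⊔preds={0,1,2}  new={0,1,2}  old={}  +wl: 
  step 4. node 3  ⊔preds={0,1,2}  new={0,1,2}  old={}  +wl: 1,2
  step 5. node 0  ⊔preds={0,1,2}  new={0,1,2}  old={0,2}  +wl: 3
  step 6. node 1  ⊔preds={0,1,2}  new={0,1,2}  stable
  step 7. node 2  ⊔preds={0,1,2}  new={0,1,2}  stable
  step 8. node 3  ⊔preds={0,1,2}  new={0,1,2}  stable

Least fixpoint reached:
  node 0: {0,1,2}
  node 1: {0,1,2}
  node 2: {0,1,2}
  node 3: {0,1,2}

{0,1,2}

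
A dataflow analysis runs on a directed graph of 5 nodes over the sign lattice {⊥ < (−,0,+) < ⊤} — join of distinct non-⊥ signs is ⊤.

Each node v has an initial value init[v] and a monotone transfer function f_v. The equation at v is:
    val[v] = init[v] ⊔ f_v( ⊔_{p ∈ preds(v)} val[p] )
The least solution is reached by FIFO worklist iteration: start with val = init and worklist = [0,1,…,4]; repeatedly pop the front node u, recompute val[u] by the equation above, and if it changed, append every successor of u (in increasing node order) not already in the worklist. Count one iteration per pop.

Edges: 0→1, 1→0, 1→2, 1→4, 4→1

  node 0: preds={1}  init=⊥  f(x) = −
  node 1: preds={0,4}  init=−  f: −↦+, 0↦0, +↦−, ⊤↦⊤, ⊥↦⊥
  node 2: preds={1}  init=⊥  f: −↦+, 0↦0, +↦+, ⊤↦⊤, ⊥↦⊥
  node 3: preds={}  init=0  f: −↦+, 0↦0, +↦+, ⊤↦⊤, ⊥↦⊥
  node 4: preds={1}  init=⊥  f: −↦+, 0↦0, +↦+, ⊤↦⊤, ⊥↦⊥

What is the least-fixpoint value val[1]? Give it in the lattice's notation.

Trace (7 dequeues):
  [1] u=0 | in − | out − | prev ⊥ | push {}
  [2] u=1 | in − | out ⊤ | prev − | push {0}
  [3] u=2 | in ⊤ | out ⊤ | prev ⊥ | push {}
  [4] u=3 | in ⊥ | out 0 | ==
  [5] u=4 | in ⊤ | out ⊤ | prev ⊥ | push {1}
  [6] u=0 | in ⊤ | out − | ==
  [7] u=1 | in ⊤ | out ⊤ | ==

Converged values:
  [0] −
  [1] ⊤
  [2] ⊤
  [3] 0
  [4] ⊤

⊤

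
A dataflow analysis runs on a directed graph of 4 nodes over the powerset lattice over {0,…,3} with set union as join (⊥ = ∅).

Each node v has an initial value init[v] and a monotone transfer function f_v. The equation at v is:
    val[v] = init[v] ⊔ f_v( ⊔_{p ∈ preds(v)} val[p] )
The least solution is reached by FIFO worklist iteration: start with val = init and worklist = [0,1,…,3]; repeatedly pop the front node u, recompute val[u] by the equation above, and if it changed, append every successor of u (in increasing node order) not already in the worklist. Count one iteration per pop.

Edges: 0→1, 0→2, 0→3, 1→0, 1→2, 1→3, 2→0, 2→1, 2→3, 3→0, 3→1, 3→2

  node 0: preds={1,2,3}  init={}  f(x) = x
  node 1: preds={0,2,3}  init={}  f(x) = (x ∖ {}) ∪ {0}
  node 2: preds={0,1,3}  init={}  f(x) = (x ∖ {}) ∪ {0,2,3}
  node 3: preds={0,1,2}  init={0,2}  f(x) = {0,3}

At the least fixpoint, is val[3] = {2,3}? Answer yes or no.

no

Iteration log — 9 steps:
  step 1. node 0  ⊔preds={0,2}  new={0,2}  old={}  +wl: 
  step 2. node 1  ⊔preds={0,2}  new={0,2}  old={}  +wl: 0
  step 3. node 2  ⊔preds={0,2}  new={0,2,3}  old={}  +wl: 1
  step 4. node 3  ⊔preds={0,2,3}  new={0,2,3}  old={0,2}  +wl: 2
  step 5. node 0  ⊔preds={0,2,3}  new={0,2,3}  old={0,2}  +wl: 3
  step 6. node 1  ⊔preds={0,2,3}  new={0,2,3}  old={0,2}  +wl: 0
  step 7. node 2  ⊔preds={0,2,3}  new={0,2,3}  stable
  step 8. node 3  ⊔preds={0,2,3}  new={0,2,3}  stable
  step 9. node 0  ⊔preds={0,2,3}  new={0,2,3}  stable

Least fixpoint reached:
  node 0: {0,2,3}
  node 1: {0,2,3}
  node 2: {0,2,3}
  node 3: {0,2,3}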